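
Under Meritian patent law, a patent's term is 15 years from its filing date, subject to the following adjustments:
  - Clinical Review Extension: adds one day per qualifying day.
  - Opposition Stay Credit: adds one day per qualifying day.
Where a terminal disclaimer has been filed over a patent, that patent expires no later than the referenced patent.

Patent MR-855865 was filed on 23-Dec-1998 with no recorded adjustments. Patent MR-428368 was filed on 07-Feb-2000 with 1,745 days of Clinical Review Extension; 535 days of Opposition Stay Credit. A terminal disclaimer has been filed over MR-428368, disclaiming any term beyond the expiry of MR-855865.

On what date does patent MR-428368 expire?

2013-12-23

Natural term of MR-428368:
  Base: filing + 15 years → 7 February 2015.
  Clinical Review Extension: +1745 days → 18 November 2019.
  Opposition Stay Credit: +535 days → 6 May 2021.
Expiry of referenced patent MR-855865:
  Base: filing + 15 years → 23 December 2013.
Terminal disclaimer: MR-428368 expires on the earlier of 6 May 2021 and 23 December 2013.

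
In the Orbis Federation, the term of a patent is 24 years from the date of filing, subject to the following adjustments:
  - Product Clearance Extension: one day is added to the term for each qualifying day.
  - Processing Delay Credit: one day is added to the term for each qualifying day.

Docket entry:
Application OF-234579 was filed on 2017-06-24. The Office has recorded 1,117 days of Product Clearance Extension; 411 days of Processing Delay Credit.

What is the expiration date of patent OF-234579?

August 30, 2045

Base term: filing date + 24 years → 24 June 2041.
Product Clearance Extension: +1117 days → 15 July 2044.
Processing Delay Credit: +411 days → 30 August 2045.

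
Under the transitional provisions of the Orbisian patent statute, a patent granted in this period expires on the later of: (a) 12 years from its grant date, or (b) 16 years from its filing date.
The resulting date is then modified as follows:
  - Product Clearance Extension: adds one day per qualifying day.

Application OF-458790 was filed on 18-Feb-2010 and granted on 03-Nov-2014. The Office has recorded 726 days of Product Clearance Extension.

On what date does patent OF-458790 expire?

2028-10-29

(a) grant + 12 years → 3 November 2026.
(b) filing + 16 years → 18 February 2026.
Later of the two: 3 November 2026.
Product Clearance Extension: +726 days → 29 October 2028.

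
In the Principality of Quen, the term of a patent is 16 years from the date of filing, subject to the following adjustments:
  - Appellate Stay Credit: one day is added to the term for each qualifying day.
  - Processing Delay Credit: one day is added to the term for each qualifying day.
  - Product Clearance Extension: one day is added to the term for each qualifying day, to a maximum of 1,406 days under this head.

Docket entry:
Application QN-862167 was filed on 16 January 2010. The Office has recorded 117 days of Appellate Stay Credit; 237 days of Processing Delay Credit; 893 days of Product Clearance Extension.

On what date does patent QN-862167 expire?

Base term: filing date + 16 years → 16 January 2026.
Appellate Stay Credit: +117 days → 13 May 2026.
Processing Delay Credit: +237 days → 5 January 2027.
Product Clearance Extension: 893 days (within the 1406-day cap) → +893 days → 16 June 2029.

2029-06-16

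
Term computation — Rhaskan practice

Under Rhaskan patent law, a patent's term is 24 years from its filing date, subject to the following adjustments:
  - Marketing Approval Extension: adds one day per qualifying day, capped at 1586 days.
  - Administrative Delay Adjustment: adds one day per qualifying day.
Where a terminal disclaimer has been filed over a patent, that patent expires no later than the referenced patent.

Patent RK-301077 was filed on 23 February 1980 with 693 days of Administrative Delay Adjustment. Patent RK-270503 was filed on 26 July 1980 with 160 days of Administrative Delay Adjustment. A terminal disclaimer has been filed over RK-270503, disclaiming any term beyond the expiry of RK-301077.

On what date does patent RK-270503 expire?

January 2, 2005

Natural term of RK-270503:
  Base: filing + 24 years → 26 July 2004.
  Administrative Delay Adjustment: +160 days → 2 January 2005.
Expiry of referenced patent RK-301077:
  Base: filing + 24 years → 23 February 2004.
  Administrative Delay Adjustment: +693 days → 16 January 2006.
Terminal disclaimer: RK-270503 expires on the earlier of 2 January 2005 and 16 January 2006.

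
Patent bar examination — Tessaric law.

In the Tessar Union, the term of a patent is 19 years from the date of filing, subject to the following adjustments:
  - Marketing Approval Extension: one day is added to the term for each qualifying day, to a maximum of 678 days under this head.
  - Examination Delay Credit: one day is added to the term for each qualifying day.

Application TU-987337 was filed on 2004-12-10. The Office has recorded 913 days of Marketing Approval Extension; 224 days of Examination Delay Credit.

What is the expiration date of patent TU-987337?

Base term: filing date + 19 years → 10 December 2023.
Marketing Approval Extension: 913 days claimed exceeds the 678-day cap, so +678 days → 18 October 2025.
Examination Delay Credit: +224 days → 30 May 2026.

May 30, 2026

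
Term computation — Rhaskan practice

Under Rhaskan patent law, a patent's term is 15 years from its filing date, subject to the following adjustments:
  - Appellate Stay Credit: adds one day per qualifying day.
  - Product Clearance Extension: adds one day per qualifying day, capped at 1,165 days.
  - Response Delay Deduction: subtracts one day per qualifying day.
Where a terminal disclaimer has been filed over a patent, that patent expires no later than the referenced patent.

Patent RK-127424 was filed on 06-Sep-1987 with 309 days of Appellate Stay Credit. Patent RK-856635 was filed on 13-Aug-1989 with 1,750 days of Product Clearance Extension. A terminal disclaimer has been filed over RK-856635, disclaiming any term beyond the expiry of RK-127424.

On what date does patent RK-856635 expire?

Natural term of RK-856635:
  Base: filing + 15 years → 13 August 2004.
  Product Clearance Extension: 1750 days claimed exceeds the 1165-day cap, so +1165 days → 22 October 2007.
Expiry of referenced patent RK-127424:
  Base: filing + 15 years → 6 September 2002.
  Appellate Stay Credit: +309 days → 12 July 2003.
Terminal disclaimer: RK-856635 expires on the earlier of 22 October 2007 and 12 July 2003.

July 12, 2003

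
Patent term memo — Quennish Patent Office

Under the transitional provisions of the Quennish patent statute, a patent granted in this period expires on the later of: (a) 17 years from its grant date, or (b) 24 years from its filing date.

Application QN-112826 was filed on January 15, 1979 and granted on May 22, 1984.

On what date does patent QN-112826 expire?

(a) grant + 17 years → 22 May 2001.
(b) filing + 24 years → 15 January 2003.
Later of the two: 15 January 2003.

2003-01-15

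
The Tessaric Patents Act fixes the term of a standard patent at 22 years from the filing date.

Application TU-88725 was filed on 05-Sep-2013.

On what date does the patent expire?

September 5, 2035

Filing date + 22 years → 5 September 2035.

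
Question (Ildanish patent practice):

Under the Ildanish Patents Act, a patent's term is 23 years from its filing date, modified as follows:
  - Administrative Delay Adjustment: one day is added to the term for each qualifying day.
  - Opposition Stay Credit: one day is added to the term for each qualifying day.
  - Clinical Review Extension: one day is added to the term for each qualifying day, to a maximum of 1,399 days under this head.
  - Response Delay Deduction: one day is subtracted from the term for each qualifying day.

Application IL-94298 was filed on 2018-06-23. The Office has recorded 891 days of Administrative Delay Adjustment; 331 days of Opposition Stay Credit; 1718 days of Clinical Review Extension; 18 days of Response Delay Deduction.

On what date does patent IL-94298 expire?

Base term: filing date + 23 years → 23 June 2041.
Administrative Delay Adjustment: +891 days → 1 December 2043.
Opposition Stay Credit: +331 days → 27 October 2044.
Clinical Review Extension: 1718 days claimed exceeds the 1399-day cap, so +1399 days → 26 August 2048.
Response Delay Deduction: −18 days → 8 August 2048.

2048-08-08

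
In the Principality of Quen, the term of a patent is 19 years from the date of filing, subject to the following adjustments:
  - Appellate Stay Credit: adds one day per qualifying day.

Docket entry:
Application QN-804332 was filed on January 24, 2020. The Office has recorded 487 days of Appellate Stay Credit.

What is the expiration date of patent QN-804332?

Base term: filing date + 19 years → 24 January 2039.
Appellate Stay Credit: +487 days → 25 May 2040.

May 25, 2040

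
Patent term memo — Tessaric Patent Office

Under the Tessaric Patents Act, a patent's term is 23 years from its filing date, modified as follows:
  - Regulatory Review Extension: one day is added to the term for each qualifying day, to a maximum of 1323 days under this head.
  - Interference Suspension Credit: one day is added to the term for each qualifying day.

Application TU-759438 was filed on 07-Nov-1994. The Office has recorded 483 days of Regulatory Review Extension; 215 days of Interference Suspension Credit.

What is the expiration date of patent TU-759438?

Base term: filing date + 23 years → 7 November 2017.
Regulatory Review Extension: 483 days (within the 1323-day cap) → +483 days → 5 March 2019.
Interference Suspension Credit: +215 days → 6 October 2019.

October 6, 2019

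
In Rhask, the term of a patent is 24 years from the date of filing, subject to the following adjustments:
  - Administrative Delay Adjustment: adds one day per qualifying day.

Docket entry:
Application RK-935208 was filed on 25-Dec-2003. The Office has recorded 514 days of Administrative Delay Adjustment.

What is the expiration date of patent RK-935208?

Base term: filing date + 24 years → 25 December 2027.
Administrative Delay Adjustment: +514 days → 22 May 2029.

May 22, 2029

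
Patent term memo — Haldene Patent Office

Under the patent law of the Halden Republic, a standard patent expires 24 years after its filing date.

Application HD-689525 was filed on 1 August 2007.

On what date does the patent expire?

August 1, 2031

Filing date + 24 years → 1 August 2031.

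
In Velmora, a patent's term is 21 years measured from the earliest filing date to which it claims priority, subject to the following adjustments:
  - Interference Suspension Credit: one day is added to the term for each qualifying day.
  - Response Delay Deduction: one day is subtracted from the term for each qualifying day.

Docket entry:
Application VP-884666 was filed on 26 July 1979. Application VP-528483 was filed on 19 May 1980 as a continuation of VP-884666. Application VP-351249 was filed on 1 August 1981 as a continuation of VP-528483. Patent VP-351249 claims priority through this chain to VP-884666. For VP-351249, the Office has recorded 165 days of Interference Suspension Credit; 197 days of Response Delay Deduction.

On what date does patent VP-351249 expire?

Earliest priority filing: 26 July 1979.
Base term: 26 July 1979 + 21 years → 26 July 2000.
Interference Suspension Credit: +165 days → 7 January 2001.
Response Delay Deduction: −197 days → 24 June 2000.

June 24, 2000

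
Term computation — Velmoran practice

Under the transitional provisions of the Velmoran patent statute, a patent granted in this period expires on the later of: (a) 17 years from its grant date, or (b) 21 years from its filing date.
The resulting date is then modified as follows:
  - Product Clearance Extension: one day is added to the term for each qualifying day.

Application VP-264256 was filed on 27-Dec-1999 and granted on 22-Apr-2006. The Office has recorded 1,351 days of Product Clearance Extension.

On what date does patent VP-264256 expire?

January 2, 2027

(a) grant + 17 years → 22 April 2023.
(b) filing + 21 years → 27 December 2020.
Later of the two: 22 April 2023.
Product Clearance Extension: +1351 days → 2 January 2027.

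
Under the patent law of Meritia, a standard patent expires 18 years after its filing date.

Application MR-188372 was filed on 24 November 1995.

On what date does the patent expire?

2013-11-24

Filing date + 18 years → 24 November 2013.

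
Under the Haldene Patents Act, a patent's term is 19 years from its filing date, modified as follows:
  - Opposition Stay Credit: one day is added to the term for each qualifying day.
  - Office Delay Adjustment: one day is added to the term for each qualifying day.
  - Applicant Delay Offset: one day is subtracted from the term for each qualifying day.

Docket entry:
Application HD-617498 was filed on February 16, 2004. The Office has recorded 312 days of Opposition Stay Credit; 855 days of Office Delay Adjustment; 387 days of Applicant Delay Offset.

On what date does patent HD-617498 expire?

Base term: filing date + 19 years → 16 February 2023.
Opposition Stay Credit: +312 days → 25 December 2023.
Office Delay Adjustment: +855 days → 28 April 2026.
Applicant Delay Offset: −387 days → 6 April 2025.

2025-04-06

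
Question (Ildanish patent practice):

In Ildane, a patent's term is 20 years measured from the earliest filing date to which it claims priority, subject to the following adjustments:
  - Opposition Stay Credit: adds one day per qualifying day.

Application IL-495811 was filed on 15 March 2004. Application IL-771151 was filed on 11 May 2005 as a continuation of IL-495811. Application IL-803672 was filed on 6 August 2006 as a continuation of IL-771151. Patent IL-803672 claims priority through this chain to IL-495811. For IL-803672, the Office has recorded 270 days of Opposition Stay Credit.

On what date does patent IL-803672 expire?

Earliest priority filing: 15 March 2004.
Base term: 15 March 2004 + 20 years → 15 March 2024.
Opposition Stay Credit: +270 days → 10 December 2024.

2024-12-10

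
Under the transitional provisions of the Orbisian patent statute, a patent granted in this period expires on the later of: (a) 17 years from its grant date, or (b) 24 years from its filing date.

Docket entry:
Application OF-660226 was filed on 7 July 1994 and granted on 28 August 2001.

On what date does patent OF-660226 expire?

(a) grant + 17 years → 28 August 2018.
(b) filing + 24 years → 7 July 2018.
Later of the two: 28 August 2018.

August 28, 2018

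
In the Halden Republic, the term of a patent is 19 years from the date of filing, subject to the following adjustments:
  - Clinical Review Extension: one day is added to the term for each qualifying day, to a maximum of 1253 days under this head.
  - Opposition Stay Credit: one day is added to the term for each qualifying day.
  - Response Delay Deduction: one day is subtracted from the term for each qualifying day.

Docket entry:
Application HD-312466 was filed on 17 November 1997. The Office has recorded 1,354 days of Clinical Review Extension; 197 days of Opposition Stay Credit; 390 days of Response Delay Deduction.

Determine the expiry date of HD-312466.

2019-10-13

Base term: filing date + 19 years → 17 November 2016.
Clinical Review Extension: 1354 days claimed exceeds the 1253-day cap, so +1253 days → 23 April 2020.
Opposition Stay Credit: +197 days → 6 November 2020.
Response Delay Deduction: −390 days → 13 October 2019.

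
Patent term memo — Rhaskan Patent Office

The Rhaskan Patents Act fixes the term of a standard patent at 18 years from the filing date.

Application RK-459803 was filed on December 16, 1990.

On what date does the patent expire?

December 16, 2008

Filing date + 18 years → 16 December 2008.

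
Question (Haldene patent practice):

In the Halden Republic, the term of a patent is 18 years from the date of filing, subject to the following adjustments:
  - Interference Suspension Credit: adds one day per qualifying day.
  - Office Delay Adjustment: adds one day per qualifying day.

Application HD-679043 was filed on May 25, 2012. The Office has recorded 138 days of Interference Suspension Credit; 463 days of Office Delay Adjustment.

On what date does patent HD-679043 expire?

January 16, 2032

Base term: filing date + 18 years → 25 May 2030.
Interference Suspension Credit: +138 days → 10 October 2030.
Office Delay Adjustment: +463 days → 16 January 2032.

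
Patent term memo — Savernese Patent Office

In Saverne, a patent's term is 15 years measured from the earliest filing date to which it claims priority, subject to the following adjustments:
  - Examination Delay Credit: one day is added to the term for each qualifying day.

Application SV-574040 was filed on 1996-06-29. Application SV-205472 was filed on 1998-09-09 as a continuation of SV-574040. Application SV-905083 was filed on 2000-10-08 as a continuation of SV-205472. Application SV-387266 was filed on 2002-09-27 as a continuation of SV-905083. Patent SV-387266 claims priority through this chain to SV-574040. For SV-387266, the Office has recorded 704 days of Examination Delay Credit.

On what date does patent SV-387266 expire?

2013-06-02

Earliest priority filing: 29 June 1996.
Base term: 29 June 1996 + 15 years → 29 June 2011.
Examination Delay Credit: +704 days → 2 June 2013.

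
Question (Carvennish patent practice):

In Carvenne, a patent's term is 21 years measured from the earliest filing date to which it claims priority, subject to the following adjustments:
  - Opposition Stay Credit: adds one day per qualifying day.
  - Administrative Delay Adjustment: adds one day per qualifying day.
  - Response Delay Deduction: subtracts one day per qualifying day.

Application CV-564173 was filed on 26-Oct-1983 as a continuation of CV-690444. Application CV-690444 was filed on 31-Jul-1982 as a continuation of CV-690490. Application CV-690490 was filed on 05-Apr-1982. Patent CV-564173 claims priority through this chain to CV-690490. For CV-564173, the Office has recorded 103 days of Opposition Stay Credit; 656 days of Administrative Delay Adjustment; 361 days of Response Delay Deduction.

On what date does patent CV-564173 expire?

Earliest priority filing: 5 April 1982.
Base term: 5 April 1982 + 21 years → 5 April 2003.
Opposition Stay Credit: +103 days → 17 July 2003.
Administrative Delay Adjustment: +656 days → 3 May 2005.
Response Delay Deduction: −361 days → 7 May 2004.

May 7, 2004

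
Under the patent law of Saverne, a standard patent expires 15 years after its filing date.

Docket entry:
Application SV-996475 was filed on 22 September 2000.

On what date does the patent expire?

September 22, 2015

Filing date + 15 years → 22 September 2015.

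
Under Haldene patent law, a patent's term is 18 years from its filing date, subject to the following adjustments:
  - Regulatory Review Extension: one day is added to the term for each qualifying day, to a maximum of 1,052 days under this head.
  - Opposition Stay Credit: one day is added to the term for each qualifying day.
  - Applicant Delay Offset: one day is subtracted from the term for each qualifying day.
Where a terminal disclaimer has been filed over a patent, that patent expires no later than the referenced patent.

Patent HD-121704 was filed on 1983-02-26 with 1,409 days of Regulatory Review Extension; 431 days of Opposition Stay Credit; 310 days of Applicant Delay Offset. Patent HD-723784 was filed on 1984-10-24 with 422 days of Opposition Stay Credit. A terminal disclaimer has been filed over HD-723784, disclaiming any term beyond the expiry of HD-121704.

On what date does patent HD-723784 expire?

Natural term of HD-723784:
  Base: filing + 18 years → 24 October 2002.
  Opposition Stay Credit: +422 days → 20 December 2003.
Expiry of referenced patent HD-121704:
  Base: filing + 18 years → 26 February 2001.
  Regulatory Review Extension: 1409 days claimed exceeds the 1052-day cap, so +1052 days → 14 January 2004.
  Opposition Stay Credit: +431 days → 20 March 2005.
  Applicant Delay Offset: −310 days → 14 May 2004.
Terminal disclaimer: HD-723784 expires on the earlier of 20 December 2003 and 14 May 2004.

December 20, 2003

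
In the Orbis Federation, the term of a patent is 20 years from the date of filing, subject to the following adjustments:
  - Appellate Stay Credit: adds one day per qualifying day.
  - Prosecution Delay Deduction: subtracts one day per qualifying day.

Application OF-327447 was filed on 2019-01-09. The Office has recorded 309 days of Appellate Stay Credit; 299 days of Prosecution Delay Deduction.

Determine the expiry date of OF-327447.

Base term: filing date + 20 years → 9 January 2039.
Appellate Stay Credit: +309 days → 14 November 2039.
Prosecution Delay Deduction: −299 days → 19 January 2039.

January 19, 2039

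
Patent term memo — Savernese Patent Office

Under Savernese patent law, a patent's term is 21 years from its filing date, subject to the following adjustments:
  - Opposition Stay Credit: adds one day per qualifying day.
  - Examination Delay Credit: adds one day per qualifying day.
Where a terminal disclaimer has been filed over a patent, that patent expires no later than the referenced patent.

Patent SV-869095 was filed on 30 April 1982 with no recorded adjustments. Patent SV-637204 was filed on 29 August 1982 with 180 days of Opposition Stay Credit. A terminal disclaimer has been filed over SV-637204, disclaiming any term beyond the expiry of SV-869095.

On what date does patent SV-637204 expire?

Natural term of SV-637204:
  Base: filing + 21 years → 29 August 2003.
  Opposition Stay Credit: +180 days → 25 February 2004.
Expiry of referenced patent SV-869095:
  Base: filing + 21 years → 30 April 2003.
Terminal disclaimer: SV-637204 expires on the earlier of 25 February 2004 and 30 April 2003.

April 30, 2003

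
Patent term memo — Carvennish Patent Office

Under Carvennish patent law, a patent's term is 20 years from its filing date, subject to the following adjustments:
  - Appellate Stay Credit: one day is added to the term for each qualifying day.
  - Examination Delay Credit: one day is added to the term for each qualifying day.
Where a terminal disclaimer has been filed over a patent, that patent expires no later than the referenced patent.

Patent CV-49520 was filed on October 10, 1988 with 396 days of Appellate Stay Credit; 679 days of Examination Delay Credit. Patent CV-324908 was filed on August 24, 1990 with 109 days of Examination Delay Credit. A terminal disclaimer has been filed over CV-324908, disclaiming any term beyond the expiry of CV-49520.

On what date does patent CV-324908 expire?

Natural term of CV-324908:
  Base: filing + 20 years → 24 August 2010.
  Examination Delay Credit: +109 days → 11 December 2010.
Expiry of referenced patent CV-49520:
  Base: filing + 20 years → 10 October 2008.
  Appellate Stay Credit: +396 days → 10 November 2009.
  Examination Delay Credit: +679 days → 20 September 2011.
Terminal disclaimer: CV-324908 expires on the earlier of 11 December 2010 and 20 September 2011.

December 11, 2010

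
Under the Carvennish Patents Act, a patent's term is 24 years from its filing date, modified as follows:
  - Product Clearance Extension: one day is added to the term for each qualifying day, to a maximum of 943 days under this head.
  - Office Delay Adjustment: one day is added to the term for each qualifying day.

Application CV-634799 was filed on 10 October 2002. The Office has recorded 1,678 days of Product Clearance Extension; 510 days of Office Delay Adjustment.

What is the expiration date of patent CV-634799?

October 2, 2030

Base term: filing date + 24 years → 10 October 2026.
Product Clearance Extension: 1678 days claimed exceeds the 943-day cap, so +943 days → 10 May 2029.
Office Delay Adjustment: +510 days → 2 October 2030.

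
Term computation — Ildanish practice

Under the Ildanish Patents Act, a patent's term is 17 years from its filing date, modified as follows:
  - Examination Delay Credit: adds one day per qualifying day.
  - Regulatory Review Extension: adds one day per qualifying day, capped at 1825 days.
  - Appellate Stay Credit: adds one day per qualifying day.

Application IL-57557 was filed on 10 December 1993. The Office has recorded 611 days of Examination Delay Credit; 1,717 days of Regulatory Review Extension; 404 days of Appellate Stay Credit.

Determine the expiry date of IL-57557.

Base term: filing date + 17 years → 10 December 2010.
Examination Delay Credit: +611 days → 12 August 2012.
Regulatory Review Extension: 1717 days (within the 1825-day cap) → +1717 days → 25 April 2017.
Appellate Stay Credit: +404 days → 3 June 2018.

2018-06-03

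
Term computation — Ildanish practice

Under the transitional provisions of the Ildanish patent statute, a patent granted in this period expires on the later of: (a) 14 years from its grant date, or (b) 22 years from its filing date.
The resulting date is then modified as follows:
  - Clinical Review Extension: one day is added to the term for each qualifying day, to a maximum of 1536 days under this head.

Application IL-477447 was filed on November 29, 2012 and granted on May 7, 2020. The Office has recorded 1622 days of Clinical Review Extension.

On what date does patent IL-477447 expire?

(a) grant + 14 years → 7 May 2034.
(b) filing + 22 years → 29 November 2034.
Later of the two: 29 November 2034.
Clinical Review Extension: 1622 days claimed exceeds the 1536-day cap, so +1536 days → 12 February 2039.

February 12, 2039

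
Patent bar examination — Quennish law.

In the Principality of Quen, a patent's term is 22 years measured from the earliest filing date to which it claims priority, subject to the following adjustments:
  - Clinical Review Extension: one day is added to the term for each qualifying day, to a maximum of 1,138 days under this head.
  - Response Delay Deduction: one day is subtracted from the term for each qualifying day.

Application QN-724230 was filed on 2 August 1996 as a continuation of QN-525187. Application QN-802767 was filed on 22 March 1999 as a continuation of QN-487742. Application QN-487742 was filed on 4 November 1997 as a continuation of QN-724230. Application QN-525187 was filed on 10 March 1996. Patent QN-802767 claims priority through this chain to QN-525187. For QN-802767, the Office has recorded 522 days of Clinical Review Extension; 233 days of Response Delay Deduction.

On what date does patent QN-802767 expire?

Earliest priority filing: 10 March 1996.
Base term: 10 March 1996 + 22 years → 10 March 2018.
Clinical Review Extension: 522 days (within the 1138-day cap) → +522 days → 14 August 2019.
Response Delay Deduction: −233 days → 24 December 2018.

2018-12-24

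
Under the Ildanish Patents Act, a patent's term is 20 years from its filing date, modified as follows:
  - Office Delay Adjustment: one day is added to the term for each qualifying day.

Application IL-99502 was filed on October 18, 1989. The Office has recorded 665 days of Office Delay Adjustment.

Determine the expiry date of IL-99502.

Base term: filing date + 20 years → 18 October 2009.
Office Delay Adjustment: +665 days → 14 August 2011.

2011-08-14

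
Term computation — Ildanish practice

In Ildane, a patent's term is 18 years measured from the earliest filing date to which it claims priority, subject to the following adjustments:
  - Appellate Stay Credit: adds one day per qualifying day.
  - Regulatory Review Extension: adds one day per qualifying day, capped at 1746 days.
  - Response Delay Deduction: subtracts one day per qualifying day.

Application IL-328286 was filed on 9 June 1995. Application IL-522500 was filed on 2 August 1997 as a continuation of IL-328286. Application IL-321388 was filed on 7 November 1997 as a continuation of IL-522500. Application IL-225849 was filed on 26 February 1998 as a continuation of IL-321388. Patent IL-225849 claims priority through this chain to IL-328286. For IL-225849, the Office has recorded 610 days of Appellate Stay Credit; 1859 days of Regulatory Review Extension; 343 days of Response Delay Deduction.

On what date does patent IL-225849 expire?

Earliest priority filing: 9 June 1995.
Base term: 9 June 1995 + 18 years → 9 June 2013.
Appellate Stay Credit: +610 days → 9 February 2015.
Regulatory Review Extension: 1859 days claimed exceeds the 1746-day cap, so +1746 days → 21 November 2019.
Response Delay Deduction: −343 days → 13 December 2018.

December 13, 2018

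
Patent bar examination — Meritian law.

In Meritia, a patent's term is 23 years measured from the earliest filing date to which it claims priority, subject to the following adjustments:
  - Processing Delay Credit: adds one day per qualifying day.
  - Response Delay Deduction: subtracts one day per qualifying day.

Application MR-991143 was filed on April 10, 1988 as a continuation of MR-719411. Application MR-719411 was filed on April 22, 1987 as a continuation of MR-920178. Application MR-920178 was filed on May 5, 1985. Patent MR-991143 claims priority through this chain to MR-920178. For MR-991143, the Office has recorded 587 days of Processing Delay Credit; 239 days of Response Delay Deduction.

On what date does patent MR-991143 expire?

2009-04-18

Earliest priority filing: 5 May 1985.
Base term: 5 May 1985 + 23 years → 5 May 2008.
Processing Delay Credit: +587 days → 13 December 2009.
Response Delay Deduction: −239 days → 18 April 2009.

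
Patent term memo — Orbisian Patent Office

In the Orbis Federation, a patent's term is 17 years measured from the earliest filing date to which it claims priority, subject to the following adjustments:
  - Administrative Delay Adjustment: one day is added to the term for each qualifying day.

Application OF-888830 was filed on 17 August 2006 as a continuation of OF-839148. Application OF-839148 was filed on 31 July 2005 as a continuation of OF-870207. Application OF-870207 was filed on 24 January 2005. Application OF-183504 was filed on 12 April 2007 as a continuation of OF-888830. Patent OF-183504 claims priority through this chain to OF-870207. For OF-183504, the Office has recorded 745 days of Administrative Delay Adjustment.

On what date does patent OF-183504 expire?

Earliest priority filing: 24 January 2005.
Base term: 24 January 2005 + 17 years → 24 January 2022.
Administrative Delay Adjustment: +745 days → 8 February 2024.

February 8, 2024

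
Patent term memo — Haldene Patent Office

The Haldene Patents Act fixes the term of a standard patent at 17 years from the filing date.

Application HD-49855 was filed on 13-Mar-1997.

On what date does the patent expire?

March 13, 2014

Filing date + 17 years → 13 March 2014.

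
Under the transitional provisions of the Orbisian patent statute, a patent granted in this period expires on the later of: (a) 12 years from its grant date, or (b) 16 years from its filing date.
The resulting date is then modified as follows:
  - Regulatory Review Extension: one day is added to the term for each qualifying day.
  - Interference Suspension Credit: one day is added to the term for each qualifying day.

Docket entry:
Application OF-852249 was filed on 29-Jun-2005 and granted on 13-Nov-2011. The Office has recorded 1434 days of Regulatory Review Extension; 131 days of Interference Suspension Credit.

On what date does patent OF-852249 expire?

(a) grant + 12 years → 13 November 2023.
(b) filing + 16 years → 29 June 2021.
Later of the two: 13 November 2023.
Regulatory Review Extension: +1434 days → 17 October 2027.
Interference Suspension Credit: +131 days → 25 February 2028.

February 25, 2028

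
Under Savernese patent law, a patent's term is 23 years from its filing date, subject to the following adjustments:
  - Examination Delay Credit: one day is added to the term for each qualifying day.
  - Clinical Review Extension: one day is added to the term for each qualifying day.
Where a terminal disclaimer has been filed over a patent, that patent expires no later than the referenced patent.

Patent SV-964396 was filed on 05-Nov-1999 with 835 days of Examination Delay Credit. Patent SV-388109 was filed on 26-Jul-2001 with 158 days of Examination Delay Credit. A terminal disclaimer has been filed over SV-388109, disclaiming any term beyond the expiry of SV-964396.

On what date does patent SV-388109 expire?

December 31, 2024

Natural term of SV-388109:
  Base: filing + 23 years → 26 July 2024.
  Examination Delay Credit: +158 days → 31 December 2024.
Expiry of referenced patent SV-964396:
  Base: filing + 23 years → 5 November 2022.
  Examination Delay Credit: +835 days → 17 February 2025.
Terminal disclaimer: SV-388109 expires on the earlier of 31 December 2024 and 17 February 2025.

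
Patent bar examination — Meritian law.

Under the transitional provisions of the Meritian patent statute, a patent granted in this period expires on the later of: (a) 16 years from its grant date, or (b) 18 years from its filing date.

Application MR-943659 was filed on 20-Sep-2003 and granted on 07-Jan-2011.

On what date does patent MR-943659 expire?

January 7, 2027

(a) grant + 16 years → 7 January 2027.
(b) filing + 18 years → 20 September 2021.
Later of the two: 7 January 2027.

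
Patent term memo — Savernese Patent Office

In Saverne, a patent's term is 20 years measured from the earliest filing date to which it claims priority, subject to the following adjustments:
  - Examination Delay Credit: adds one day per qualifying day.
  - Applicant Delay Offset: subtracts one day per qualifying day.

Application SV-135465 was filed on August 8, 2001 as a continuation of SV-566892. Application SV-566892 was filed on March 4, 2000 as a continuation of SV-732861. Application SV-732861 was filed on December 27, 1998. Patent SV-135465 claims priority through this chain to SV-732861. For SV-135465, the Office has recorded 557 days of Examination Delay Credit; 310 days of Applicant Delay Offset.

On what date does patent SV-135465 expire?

Earliest priority filing: 27 December 1998.
Base term: 27 December 1998 + 20 years → 27 December 2018.
Examination Delay Credit: +557 days → 6 July 2020.
Applicant Delay Offset: −310 days → 31 August 2019.

August 31, 2019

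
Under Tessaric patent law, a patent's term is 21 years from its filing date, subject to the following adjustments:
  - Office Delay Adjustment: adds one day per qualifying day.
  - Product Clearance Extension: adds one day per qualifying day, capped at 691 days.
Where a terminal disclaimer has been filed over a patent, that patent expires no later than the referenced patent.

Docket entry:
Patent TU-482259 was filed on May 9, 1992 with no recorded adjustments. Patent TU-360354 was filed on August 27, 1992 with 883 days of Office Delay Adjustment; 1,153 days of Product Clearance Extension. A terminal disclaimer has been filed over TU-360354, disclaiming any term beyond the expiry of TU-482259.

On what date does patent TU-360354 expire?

Natural term of TU-360354:
  Base: filing + 21 years → 27 August 2013.
  Office Delay Adjustment: +883 days → 27 January 2016.
  Product Clearance Extension: 1153 days claimed exceeds the 691-day cap, so +691 days → 18 December 2017.
Expiry of referenced patent TU-482259:
  Base: filing + 21 years → 9 May 2013.
Terminal disclaimer: TU-360354 expires on the earlier of 18 December 2017 and 9 May 2013.

2013-05-09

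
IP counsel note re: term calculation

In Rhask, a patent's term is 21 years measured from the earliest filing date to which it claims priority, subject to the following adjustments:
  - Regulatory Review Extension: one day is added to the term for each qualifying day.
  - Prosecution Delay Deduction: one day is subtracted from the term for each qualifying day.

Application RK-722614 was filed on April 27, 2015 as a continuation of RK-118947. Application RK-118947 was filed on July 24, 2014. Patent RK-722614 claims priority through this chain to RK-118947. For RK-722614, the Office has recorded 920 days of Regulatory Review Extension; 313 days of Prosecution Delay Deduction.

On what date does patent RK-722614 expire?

Earliest priority filing: 24 July 2014.
Base term: 24 July 2014 + 21 years → 24 July 2035.
Regulatory Review Extension: +920 days → 29 January 2038.
Prosecution Delay Deduction: −313 days → 22 March 2037.

March 22, 2037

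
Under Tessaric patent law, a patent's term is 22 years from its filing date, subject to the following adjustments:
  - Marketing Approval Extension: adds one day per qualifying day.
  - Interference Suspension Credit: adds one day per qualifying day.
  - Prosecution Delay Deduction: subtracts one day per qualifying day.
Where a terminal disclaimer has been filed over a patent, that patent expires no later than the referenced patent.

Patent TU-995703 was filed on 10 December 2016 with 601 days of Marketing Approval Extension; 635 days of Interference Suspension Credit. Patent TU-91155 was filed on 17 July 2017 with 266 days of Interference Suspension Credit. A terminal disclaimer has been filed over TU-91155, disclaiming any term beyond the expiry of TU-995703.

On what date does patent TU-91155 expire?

Natural term of TU-91155:
  Base: filing + 22 years → 17 July 2039.
  Interference Suspension Credit: +266 days → 8 April 2040.
Expiry of referenced patent TU-995703:
  Base: filing + 22 years → 10 December 2038.
  Marketing Approval Extension: +601 days → 2 August 2040.
  Interference Suspension Credit: +635 days → 29 April 2042.
Terminal disclaimer: TU-91155 expires on the earlier of 8 April 2040 and 29 April 2042.

April 8, 2040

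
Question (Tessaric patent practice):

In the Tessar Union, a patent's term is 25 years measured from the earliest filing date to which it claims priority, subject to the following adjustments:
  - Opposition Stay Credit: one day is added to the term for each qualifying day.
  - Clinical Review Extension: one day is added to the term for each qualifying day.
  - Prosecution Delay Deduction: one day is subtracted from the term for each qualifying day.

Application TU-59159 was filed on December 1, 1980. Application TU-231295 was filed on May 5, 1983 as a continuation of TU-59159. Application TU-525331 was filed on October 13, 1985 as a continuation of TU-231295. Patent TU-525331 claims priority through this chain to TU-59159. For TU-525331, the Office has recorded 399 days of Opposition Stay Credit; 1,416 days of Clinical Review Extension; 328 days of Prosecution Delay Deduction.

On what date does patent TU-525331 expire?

2009-12-27

Earliest priority filing: 1 December 1980.
Base term: 1 December 1980 + 25 years → 1 December 2005.
Opposition Stay Credit: +399 days → 4 January 2007.
Clinical Review Extension: +1416 days → 20 November 2010.
Prosecution Delay Deduction: −328 days → 27 December 2009.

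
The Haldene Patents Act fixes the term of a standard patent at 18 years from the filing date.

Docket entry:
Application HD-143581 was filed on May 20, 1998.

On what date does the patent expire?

Filing date + 18 years → 20 May 2016.

May 20, 2016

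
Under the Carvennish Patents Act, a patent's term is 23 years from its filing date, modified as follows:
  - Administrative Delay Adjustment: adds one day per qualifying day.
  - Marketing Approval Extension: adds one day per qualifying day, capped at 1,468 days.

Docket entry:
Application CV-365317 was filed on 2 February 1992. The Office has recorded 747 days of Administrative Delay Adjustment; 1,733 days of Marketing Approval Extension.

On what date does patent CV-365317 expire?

Base term: filing date + 23 years → 2 February 2015.
Administrative Delay Adjustment: +747 days → 18 February 2017.
Marketing Approval Extension: 1733 days claimed exceeds the 1468-day cap, so +1468 days → 25 February 2021.

2021-02-25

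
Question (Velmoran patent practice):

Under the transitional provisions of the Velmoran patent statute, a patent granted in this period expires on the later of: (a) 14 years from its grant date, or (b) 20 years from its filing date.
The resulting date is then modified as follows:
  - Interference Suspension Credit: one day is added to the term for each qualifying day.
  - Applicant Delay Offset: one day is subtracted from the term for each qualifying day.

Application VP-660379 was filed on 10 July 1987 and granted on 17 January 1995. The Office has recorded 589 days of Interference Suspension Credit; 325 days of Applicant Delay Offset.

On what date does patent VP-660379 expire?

2009-10-08

(a) grant + 14 years → 17 January 2009.
(b) filing + 20 years → 10 July 2007.
Later of the two: 17 January 2009.
Interference Suspension Credit: +589 days → 29 August 2010.
Applicant Delay Offset: −325 days → 8 October 2009.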